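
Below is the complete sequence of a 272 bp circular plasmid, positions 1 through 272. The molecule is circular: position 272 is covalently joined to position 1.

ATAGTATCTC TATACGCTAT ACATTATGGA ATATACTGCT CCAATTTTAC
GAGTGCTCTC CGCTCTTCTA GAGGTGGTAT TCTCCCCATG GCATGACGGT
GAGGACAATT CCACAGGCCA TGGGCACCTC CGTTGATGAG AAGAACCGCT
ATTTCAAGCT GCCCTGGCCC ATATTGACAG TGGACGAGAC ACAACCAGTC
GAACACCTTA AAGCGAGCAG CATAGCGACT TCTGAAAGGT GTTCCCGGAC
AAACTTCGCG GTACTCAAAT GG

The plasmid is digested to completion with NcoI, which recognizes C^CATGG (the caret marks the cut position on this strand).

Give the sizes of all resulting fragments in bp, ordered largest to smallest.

NcoI sites (CCATGG) start at positions 86, 118.
NcoI cuts after the first base of each site, so after positions 86, 118.
Circular molecule, 2 cuts → 2 fragments:
  87–118 → 32 bp
  119–272 then 1–86 → 154 + 86 = 240 bp
Sorted largest to smallest: 240, 32 bp.

240, 32 bp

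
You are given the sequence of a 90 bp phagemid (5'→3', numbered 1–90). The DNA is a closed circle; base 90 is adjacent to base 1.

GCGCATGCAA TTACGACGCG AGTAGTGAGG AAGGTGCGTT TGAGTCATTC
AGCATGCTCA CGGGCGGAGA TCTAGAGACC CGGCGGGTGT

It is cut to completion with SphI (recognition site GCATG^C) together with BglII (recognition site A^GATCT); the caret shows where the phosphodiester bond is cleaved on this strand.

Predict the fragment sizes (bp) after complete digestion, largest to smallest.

49, 29, 12 bp

SphI sites (GCATGC) start at positions 3, 52.
SphI cuts after base 5 of each site (before the last base), so after positions 7, 56.
The BglII site (AGATCT) starts at position 68.
BglII cuts after the first base of each site, so after position 68.
Combined cut positions: 7, 56, 68.
Circular molecule, 3 cuts → 3 fragments:
  8–56 → 49 bp
  57–68 → 12 bp
  69–90 then 1–7 → 22 + 7 = 29 bp
Sorted largest to smallest: 49, 29, 12 bp.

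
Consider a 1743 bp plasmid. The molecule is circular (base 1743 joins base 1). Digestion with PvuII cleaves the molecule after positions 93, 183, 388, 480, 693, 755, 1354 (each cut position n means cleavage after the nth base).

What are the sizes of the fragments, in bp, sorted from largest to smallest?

Circular molecule, 7 cuts → 7 fragments:
  183 − 93 = 90 bp
  388 − 183 = 205 bp
  480 − 388 = 92 bp
  693 − 480 = 213 bp
  755 − 693 = 62 bp
  1354 − 755 = 599 bp
  wrap: 1743 − 1354 + 93 = 482 bp
Sorted largest to smallest: 599, 482, 213, 205, 92, 90, 62 bp.

599, 482, 213, 205, 92, 90, 62 bp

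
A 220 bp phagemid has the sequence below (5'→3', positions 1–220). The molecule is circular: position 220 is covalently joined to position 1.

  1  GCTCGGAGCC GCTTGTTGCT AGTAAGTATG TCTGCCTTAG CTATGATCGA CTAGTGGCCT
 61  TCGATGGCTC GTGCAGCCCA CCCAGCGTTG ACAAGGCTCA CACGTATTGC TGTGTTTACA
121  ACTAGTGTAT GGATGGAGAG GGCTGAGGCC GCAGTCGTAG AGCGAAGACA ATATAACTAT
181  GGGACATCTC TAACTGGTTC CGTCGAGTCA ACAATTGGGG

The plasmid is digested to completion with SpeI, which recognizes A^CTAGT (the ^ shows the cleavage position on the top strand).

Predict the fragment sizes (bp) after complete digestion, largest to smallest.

149, 71 bp

SpeI sites (ACTAGT) start at positions 50, 121.
SpeI cuts after the first base of each site, so after positions 50, 121.
Circular molecule, 2 cuts → 2 fragments:
  51–121 → 71 bp
  122–220 then 1–50 → 99 + 50 = 149 bp
Sorted largest to smallest: 149, 71 bp.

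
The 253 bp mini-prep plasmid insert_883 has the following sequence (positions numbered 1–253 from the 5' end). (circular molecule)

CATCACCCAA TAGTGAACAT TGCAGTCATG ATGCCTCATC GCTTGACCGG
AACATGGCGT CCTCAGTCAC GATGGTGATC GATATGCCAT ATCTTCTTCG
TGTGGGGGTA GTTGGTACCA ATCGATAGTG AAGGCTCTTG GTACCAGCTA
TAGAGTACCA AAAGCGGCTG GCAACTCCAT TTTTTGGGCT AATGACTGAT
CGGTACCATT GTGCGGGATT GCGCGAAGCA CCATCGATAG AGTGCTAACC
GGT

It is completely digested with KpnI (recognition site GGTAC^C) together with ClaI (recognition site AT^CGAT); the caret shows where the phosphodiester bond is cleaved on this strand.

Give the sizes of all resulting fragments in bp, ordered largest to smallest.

KpnI sites (GGTACC) start at positions 114, 140, 202.
KpnI cuts after base 5 of each site (before the last base), so after positions 118, 144, 206.
ClaI sites (ATCGAT) start at positions 78, 121, 233.
ClaI cuts after base 2 of each site, so after positions 79, 122, 234.
Combined cut positions: 79, 118, 122, 144, 206, 234.
Circular molecule, 6 cuts → 6 fragments:
  80–118 → 39 bp
  119–122 → 4 bp
  123–144 → 22 bp
  145–206 → 62 bp
  207–234 → 28 bp
  235–253 then 1–79 → 19 + 79 = 98 bp
Sorted largest to smallest: 98, 62, 39, 28, 22, 4 bp.

98, 62, 39, 28, 22, 4 bp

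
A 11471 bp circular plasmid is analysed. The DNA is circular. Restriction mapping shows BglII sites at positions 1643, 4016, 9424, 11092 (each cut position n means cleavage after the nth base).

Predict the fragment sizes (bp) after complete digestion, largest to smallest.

Circular molecule, 4 cuts → 4 fragments:
  4016 − 1643 = 2373 bp
  9424 − 4016 = 5408 bp
  11092 − 9424 = 1668 bp
  wrap: 11471 − 11092 + 1643 = 2022 bp
Sorted largest to smallest: 5408, 2373, 2022, 1668 bp.

5408, 2373, 2022, 1668 bp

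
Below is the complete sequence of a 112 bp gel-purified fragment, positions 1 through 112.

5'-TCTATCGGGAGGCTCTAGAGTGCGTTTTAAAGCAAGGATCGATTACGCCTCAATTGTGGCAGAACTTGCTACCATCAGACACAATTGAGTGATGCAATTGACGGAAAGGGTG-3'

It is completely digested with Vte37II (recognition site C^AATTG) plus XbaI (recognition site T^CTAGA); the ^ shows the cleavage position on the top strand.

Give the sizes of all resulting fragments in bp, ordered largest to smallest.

Vte37II sites (CAATTG) start at positions 51, 82, 95.
Vte37II cuts after the first base of each site, so after positions 51, 82, 95.
The XbaI site (TCTAGA) starts at position 14.
XbaI cuts after the first base of each site, so after position 14.
Combined cut positions: 14, 51, 82, 95.
Linear molecule, 4 cuts → 5 fragments:
  1–14 → 14 bp
  15–51 → 37 bp
  52–82 → 31 bp
  83–95 → 13 bp
  96–112 → 17 bp
Sorted largest to smallest: 37, 31, 17, 14, 13 bp.

37, 31, 17, 14, 13 bp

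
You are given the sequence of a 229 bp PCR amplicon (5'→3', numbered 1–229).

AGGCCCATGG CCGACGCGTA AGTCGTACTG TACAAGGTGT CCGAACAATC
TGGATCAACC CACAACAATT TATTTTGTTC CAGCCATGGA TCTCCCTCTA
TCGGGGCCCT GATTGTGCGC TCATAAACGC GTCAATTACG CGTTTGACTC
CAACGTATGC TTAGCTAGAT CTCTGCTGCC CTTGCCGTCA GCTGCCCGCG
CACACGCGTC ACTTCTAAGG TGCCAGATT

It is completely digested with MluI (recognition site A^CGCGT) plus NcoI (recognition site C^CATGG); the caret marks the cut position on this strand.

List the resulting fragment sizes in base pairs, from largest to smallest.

70, 66, 43, 25, 11, 9, 5 bp

MluI sites (ACGCGT) start at positions 14, 127, 138, 204.
MluI cuts after the first base of each site, so after positions 14, 127, 138, 204.
NcoI sites (CCATGG) start at positions 5, 84.
NcoI cuts after the first base of each site, so after positions 5, 84.
Combined cut positions: 5, 14, 84, 127, 138, 204.
Linear molecule, 6 cuts → 7 fragments:
  1–5 → 5 bp
  6–14 → 9 bp
  15–84 → 70 bp
  85–127 → 43 bp
  128–138 → 11 bp
  139–204 → 66 bp
  205–229 → 25 bp
Sorted largest to smallest: 70, 66, 43, 25, 11, 9, 5 bp.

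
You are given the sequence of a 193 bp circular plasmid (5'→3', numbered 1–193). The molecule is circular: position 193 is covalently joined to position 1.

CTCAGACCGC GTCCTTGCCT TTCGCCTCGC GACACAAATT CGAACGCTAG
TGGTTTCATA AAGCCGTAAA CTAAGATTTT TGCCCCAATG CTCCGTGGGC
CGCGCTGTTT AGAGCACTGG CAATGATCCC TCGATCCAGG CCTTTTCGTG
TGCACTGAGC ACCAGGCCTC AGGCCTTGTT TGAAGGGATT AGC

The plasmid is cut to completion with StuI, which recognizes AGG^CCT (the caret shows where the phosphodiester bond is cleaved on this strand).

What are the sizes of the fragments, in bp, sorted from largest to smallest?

StuI sites (AGGCCT) start at positions 138, 164, 171.
StuI cuts after base 3 of each site, so after positions 140, 166, 173.
Circular molecule, 3 cuts → 3 fragments:
  141–166 → 26 bp
  167–173 → 7 bp
  174–193 then 1–140 → 20 + 140 = 160 bp
Sorted largest to smallest: 160, 26, 7 bp.

160, 26, 7 bp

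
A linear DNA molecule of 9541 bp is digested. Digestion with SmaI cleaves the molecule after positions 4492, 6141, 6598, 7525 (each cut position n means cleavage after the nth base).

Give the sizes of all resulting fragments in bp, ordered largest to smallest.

4492, 2016, 1649, 927, 457 bp

Linear molecule, 4 cuts → 5 fragments:
  4492 − 0 = 4492 bp
  6141 − 4492 = 1649 bp
  6598 − 6141 = 457 bp
  7525 − 6598 = 927 bp
  9541 − 7525 = 2016 bp
Sorted largest to smallest: 4492, 2016, 1649, 927, 457 bp.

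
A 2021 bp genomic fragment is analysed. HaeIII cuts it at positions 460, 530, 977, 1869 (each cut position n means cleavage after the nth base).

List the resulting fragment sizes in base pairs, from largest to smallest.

892, 460, 447, 152, 70 bp

Linear molecule, 4 cuts → 5 fragments:
  460 − 0 = 460 bp
  530 − 460 = 70 bp
  977 − 530 = 447 bp
  1869 − 977 = 892 bp
  2021 − 1869 = 152 bp
Sorted largest to smallest: 892, 460, 447, 152, 70 bp.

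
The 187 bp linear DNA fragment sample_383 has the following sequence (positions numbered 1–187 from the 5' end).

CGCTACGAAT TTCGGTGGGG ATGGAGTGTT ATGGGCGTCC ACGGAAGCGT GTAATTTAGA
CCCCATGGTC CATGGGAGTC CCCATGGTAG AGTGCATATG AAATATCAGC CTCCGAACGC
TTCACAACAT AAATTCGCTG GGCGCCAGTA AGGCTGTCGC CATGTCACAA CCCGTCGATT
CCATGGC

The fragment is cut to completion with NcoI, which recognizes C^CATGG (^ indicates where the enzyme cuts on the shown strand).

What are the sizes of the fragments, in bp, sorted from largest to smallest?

99, 63, 12, 7, 6 bp

NcoI sites (CCATGG) start at positions 63, 70, 82, 181.
NcoI cuts after the first base of each site, so after positions 63, 70, 82, 181.
Linear molecule, 4 cuts → 5 fragments:
  1–63 → 63 bp
  64–70 → 7 bp
  71–82 → 12 bp
  83–181 → 99 bp
  182–187 → 6 bp
Sorted largest to smallest: 99, 63, 12, 7, 6 bp.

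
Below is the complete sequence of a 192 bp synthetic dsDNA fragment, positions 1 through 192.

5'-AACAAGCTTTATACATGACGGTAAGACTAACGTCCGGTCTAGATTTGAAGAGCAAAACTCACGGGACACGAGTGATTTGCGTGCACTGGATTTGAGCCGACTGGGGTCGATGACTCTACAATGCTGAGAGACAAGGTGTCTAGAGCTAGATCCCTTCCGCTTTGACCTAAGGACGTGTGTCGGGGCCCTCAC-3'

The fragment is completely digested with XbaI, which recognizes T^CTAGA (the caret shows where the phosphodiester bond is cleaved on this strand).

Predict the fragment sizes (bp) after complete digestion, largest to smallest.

101, 53, 38 bp

XbaI sites (TCTAGA) start at positions 38, 139.
XbaI cuts after the first base of each site, so after positions 38, 139.
Linear molecule, 2 cuts → 3 fragments:
  1–38 → 38 bp
  39–139 → 101 bp
  140–192 → 53 bp
Sorted largest to smallest: 101, 53, 38 bp.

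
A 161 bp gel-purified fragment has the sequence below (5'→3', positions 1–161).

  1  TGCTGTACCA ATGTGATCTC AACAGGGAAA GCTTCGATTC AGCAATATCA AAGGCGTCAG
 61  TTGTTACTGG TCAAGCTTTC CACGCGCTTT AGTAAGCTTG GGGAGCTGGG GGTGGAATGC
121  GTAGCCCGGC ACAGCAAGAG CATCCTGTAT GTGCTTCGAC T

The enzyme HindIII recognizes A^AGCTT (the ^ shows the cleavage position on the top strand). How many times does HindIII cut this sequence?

3

AAGCTT occurs starting at positions 29, 73, 94.
HindIII cuts at 3 sites.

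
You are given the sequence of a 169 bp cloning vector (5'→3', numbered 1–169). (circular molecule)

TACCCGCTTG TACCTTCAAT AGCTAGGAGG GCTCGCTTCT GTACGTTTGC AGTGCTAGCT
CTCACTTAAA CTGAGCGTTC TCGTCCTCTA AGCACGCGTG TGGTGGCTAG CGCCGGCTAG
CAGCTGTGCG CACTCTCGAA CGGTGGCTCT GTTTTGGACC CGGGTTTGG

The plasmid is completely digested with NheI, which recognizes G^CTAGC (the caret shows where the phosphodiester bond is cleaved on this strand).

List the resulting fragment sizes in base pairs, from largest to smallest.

107, 52, 10 bp

NheI sites (GCTAGC) start at positions 54, 106, 116.
NheI cuts after the first base of each site, so after positions 54, 106, 116.
Circular molecule, 3 cuts → 3 fragments:
  55–106 → 52 bp
  107–116 → 10 bp
  117–169 then 1–54 → 53 + 54 = 107 bp
Sorted largest to smallest: 107, 52, 10 bp.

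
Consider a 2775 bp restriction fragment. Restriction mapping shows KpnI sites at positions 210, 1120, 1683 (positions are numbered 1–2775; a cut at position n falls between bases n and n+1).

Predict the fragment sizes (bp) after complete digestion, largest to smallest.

Linear molecule, 3 cuts → 4 fragments:
  210 − 0 = 210 bp
  1120 − 210 = 910 bp
  1683 − 1120 = 563 bp
  2775 − 1683 = 1092 bp
Sorted largest to smallest: 1092, 910, 563, 210 bp.

1092, 910, 563, 210 bp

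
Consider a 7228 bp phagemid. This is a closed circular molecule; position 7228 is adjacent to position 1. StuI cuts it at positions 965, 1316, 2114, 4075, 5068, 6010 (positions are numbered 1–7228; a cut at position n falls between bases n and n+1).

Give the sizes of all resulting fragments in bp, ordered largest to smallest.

Circular molecule, 6 cuts → 6 fragments:
  1316 − 965 = 351 bp
  2114 − 1316 = 798 bp
  4075 − 2114 = 1961 bp
  5068 − 4075 = 993 bp
  6010 − 5068 = 942 bp
  wrap: 7228 − 6010 + 965 = 2183 bp
Sorted largest to smallest: 2183, 1961, 993, 942, 798, 351 bp.

2183, 1961, 993, 942, 798, 351 bp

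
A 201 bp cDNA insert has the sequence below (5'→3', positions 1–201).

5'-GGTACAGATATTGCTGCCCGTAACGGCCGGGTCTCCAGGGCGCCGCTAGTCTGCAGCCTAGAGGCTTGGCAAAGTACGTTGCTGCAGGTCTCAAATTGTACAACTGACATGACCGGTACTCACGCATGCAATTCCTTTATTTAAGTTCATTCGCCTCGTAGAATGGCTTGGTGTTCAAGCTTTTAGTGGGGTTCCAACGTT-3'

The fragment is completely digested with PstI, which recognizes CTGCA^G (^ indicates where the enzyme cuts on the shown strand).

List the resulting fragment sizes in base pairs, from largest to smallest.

PstI sites (CTGCAG) start at positions 51, 82.
PstI cuts after base 5 of each site (before the last base), so after positions 55, 86.
Linear molecule, 2 cuts → 3 fragments:
  1–55 → 55 bp
  56–86 → 31 bp
  87–201 → 115 bp
Sorted largest to smallest: 115, 55, 31 bp.

115, 55, 31 bp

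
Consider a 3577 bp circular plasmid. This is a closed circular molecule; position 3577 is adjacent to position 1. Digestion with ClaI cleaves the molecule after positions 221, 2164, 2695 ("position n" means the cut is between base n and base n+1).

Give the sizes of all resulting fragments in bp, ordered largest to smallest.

1943, 1103, 531 bp

Circular molecule, 3 cuts → 3 fragments:
  2164 − 221 = 1943 bp
  2695 − 2164 = 531 bp
  wrap: 3577 − 2695 + 221 = 1103 bp
Sorted largest to smallest: 1943, 1103, 531 bp.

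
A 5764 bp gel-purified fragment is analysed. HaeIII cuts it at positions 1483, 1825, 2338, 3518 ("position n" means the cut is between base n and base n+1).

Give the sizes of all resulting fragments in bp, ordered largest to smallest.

2246, 1483, 1180, 513, 342 bp

Linear molecule, 4 cuts → 5 fragments:
  1483 − 0 = 1483 bp
  1825 − 1483 = 342 bp
  2338 − 1825 = 513 bp
  3518 − 2338 = 1180 bp
  5764 − 3518 = 2246 bp
Sorted largest to smallest: 2246, 1483, 1180, 513, 342 bp.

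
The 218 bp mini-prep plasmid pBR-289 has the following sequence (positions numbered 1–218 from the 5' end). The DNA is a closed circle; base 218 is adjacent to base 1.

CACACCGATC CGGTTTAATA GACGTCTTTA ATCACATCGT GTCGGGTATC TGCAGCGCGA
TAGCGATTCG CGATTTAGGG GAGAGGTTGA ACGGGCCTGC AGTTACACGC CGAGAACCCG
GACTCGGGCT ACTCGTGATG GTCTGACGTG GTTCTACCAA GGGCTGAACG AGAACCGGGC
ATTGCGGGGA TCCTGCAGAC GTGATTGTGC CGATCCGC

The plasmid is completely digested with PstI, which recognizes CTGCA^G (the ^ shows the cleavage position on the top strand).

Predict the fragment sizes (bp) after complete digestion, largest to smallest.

96, 75, 47 bp

PstI sites (CTGCAG) start at positions 50, 97, 193.
PstI cuts after base 5 of each site (before the last base), so after positions 54, 101, 197.
Circular molecule, 3 cuts → 3 fragments:
  55–101 → 47 bp
  102–197 → 96 bp
  198–218 then 1–54 → 21 + 54 = 75 bp
Sorted largest to smallest: 96, 75, 47 bp.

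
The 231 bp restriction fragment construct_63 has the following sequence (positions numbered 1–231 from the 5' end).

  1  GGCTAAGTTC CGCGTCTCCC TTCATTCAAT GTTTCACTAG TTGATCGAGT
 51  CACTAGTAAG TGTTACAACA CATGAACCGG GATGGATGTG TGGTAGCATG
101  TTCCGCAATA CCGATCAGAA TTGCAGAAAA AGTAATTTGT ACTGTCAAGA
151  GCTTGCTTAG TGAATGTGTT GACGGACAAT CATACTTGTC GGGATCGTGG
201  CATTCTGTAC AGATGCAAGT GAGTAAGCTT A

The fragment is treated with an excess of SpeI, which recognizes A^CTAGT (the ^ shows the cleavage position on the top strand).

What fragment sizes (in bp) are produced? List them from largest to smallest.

SpeI sites (ACTAGT) start at positions 36, 52.
SpeI cuts after the first base of each site, so after positions 36, 52.
Linear molecule, 2 cuts → 3 fragments:
  1–36 → 36 bp
  37–52 → 16 bp
  53–231 → 179 bp
Sorted largest to smallest: 179, 36, 16 bp.

179, 36, 16 bp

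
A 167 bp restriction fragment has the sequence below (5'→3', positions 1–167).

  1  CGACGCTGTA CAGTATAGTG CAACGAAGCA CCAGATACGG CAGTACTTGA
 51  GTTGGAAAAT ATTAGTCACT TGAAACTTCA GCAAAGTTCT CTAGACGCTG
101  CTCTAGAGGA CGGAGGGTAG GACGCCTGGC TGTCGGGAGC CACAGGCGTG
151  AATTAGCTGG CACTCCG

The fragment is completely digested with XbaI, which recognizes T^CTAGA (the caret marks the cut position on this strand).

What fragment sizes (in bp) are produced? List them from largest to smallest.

XbaI sites (TCTAGA) start at positions 90, 102.
XbaI cuts after the first base of each site, so after positions 90, 102.
Linear molecule, 2 cuts → 3 fragments:
  1–90 → 90 bp
  91–102 → 12 bp
  103–167 → 65 bp
Sorted largest to smallest: 90, 65, 12 bp.

90, 65, 12 bp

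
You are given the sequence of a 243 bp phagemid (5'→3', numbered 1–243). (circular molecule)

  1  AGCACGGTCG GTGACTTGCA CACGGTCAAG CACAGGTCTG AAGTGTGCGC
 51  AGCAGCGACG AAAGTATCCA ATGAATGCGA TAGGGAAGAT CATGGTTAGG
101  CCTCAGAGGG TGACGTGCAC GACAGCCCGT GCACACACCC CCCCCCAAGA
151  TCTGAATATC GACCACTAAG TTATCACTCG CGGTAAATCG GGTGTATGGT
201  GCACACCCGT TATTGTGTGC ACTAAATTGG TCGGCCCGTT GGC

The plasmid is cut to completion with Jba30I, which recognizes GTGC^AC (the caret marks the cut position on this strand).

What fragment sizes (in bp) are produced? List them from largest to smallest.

141, 70, 18, 14 bp

Jba30I sites (GTGCAC) start at positions 115, 129, 199, 217.
Jba30I cuts after base 4 of each site, so after positions 118, 132, 202, 220.
Circular molecule, 4 cuts → 4 fragments:
  119–132 → 14 bp
  133–202 → 70 bp
  203–220 → 18 bp
  221–243 then 1–118 → 23 + 118 = 141 bp
Sorted largest to smallest: 141, 70, 18, 14 bp.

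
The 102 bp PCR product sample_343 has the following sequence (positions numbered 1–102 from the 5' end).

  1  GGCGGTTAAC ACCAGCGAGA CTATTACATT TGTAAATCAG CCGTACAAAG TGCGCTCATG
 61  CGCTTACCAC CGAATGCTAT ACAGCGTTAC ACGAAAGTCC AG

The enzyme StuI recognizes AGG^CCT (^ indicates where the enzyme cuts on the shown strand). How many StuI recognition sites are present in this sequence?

0

No occurrence of AGGCCT is present in the sequence.
StuI does not cut: 0 sites.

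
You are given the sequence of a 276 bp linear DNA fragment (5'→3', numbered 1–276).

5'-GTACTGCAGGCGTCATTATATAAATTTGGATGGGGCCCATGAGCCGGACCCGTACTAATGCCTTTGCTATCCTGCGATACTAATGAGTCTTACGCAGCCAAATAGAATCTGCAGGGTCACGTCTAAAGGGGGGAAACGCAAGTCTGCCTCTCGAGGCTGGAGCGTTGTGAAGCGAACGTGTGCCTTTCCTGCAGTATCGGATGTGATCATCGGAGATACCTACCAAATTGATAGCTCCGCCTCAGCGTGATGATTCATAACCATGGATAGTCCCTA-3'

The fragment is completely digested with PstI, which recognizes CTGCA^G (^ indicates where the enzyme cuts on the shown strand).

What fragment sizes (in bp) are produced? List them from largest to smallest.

105, 83, 80, 8 bp

PstI sites (CTGCAG) start at positions 4, 109, 189.
PstI cuts after base 5 of each site (before the last base), so after positions 8, 113, 193.
Linear molecule, 3 cuts → 4 fragments:
  1–8 → 8 bp
  9–113 → 105 bp
  114–193 → 80 bp
  194–276 → 83 bp
Sorted largest to smallest: 105, 83, 80, 8 bp.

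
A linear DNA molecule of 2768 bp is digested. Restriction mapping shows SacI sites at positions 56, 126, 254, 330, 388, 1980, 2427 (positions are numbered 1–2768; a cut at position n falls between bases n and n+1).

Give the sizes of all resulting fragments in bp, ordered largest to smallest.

1592, 447, 341, 128, 76, 70, 58, 56 bp

Linear molecule, 7 cuts → 8 fragments:
  56 − 0 = 56 bp
  126 − 56 = 70 bp
  254 − 126 = 128 bp
  330 − 254 = 76 bp
  388 − 330 = 58 bp
  1980 − 388 = 1592 bp
  2427 − 1980 = 447 bp
  2768 − 2427 = 341 bp
Sorted largest to smallest: 1592, 447, 341, 128, 76, 70, 58, 56 bp.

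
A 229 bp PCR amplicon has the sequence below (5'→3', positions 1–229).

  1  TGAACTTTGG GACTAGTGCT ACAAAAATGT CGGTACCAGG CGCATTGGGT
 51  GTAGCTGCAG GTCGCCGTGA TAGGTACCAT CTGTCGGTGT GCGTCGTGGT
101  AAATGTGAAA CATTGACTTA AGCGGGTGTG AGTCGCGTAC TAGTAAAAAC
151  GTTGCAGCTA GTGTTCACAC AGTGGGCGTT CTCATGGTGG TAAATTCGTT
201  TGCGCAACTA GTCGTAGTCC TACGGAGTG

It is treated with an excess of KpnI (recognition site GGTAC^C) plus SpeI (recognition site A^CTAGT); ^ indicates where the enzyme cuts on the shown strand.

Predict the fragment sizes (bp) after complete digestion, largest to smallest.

68, 62, 41, 24, 22, 12 bp

KpnI sites (GGTACC) start at positions 32, 73.
KpnI cuts after base 5 of each site (before the last base), so after positions 36, 77.
SpeI sites (ACTAGT) start at positions 12, 139, 207.
SpeI cuts after the first base of each site, so after positions 12, 139, 207.
Combined cut positions: 12, 36, 77, 139, 207.
Linear molecule, 5 cuts → 6 fragments:
  1–12 → 12 bp
  13–36 → 24 bp
  37–77 → 41 bp
  78–139 → 62 bp
  140–207 → 68 bp
  208–229 → 22 bp
Sorted largest to smallest: 68, 62, 41, 24, 22, 12 bp.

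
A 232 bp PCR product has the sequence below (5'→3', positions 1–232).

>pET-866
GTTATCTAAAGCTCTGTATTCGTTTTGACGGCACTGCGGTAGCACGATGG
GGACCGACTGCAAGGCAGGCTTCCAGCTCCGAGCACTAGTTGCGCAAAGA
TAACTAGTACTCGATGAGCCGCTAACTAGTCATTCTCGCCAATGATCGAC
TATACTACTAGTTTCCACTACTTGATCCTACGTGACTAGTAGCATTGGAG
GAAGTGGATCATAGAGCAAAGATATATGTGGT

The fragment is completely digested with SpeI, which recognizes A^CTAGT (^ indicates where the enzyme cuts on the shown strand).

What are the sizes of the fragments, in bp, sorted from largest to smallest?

SpeI sites (ACTAGT) start at positions 85, 103, 125, 157, 185.
SpeI cuts after the first base of each site, so after positions 85, 103, 125, 157, 185.
Linear molecule, 5 cuts → 6 fragments:
  1–85 → 85 bp
  86–103 → 18 bp
  104–125 → 22 bp
  126–157 → 32 bp
  158–185 → 28 bp
  186–232 → 47 bp
Sorted largest to smallest: 85, 47, 32, 28, 22, 18 bp.

85, 47, 32, 28, 22, 18 bp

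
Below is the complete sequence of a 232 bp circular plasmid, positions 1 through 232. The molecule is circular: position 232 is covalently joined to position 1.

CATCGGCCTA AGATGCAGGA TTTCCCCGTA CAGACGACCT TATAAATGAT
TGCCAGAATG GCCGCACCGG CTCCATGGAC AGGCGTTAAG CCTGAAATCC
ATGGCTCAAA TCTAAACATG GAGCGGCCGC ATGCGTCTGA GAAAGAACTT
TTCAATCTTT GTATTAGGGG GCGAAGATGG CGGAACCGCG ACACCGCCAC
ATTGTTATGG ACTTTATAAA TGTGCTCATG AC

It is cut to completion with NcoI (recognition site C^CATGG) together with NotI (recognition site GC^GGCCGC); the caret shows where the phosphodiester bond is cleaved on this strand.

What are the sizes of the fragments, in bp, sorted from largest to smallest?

NcoI sites (CCATGG) start at positions 73, 99.
NcoI cuts after the first base of each site, so after positions 73, 99.
The NotI site (GCGGCCGC) starts at position 123.
NotI cuts after base 2 of each site, so after position 124.
Combined cut positions: 73, 99, 124.
Circular molecule, 3 cuts → 3 fragments:
  74–99 → 26 bp
  100–124 → 25 bp
  125–232 then 1–73 → 108 + 73 = 181 bp
Sorted largest to smallest: 181, 26, 25 bp.

181, 26, 25 bp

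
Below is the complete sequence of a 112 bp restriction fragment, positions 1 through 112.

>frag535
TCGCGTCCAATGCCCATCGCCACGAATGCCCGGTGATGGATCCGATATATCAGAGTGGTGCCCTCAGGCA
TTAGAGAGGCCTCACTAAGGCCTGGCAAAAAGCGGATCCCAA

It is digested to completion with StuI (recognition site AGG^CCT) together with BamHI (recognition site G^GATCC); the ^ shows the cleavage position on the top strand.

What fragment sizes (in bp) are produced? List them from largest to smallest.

41, 38, 14, 11, 8 bp

StuI sites (AGGCCT) start at positions 77, 88.
StuI cuts after base 3 of each site, so after positions 79, 90.
BamHI sites (GGATCC) start at positions 38, 104.
BamHI cuts after the first base of each site, so after positions 38, 104.
Combined cut positions: 38, 79, 90, 104.
Linear molecule, 4 cuts → 5 fragments:
  1–38 → 38 bp
  39–79 → 41 bp
  80–90 → 11 bp
  91–104 → 14 bp
  105–112 → 8 bp
Sorted largest to smallest: 41, 38, 14, 11, 8 bp.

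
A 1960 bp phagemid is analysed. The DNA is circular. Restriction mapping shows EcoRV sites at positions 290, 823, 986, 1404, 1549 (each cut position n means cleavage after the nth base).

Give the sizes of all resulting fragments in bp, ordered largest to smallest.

701, 533, 418, 163, 145 bp

Circular molecule, 5 cuts → 5 fragments:
  823 − 290 = 533 bp
  986 − 823 = 163 bp
  1404 − 986 = 418 bp
  1549 − 1404 = 145 bp
  wrap: 1960 − 1549 + 290 = 701 bp
Sorted largest to smallest: 701, 533, 418, 163, 145 bp.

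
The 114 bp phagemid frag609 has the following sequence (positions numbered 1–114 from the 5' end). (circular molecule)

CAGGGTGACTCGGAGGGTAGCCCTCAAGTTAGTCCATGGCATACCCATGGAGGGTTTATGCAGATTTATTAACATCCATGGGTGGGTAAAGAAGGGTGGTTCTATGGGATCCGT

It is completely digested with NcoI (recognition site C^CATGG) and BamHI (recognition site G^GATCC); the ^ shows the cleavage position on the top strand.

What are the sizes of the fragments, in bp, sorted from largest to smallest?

41, 31, 31, 11 bp

NcoI sites (CCATGG) start at positions 34, 45, 76.
NcoI cuts after the first base of each site, so after positions 34, 45, 76.
The BamHI site (GGATCC) starts at position 107.
BamHI cuts after the first base of each site, so after position 107.
Combined cut positions: 34, 45, 76, 107.
Circular molecule, 4 cuts → 4 fragments:
  35–45 → 11 bp
  46–76 → 31 bp
  77–107 → 31 bp
  108–114 then 1–34 → 7 + 34 = 41 bp
Sorted largest to smallest: 41, 31, 31, 11 bp.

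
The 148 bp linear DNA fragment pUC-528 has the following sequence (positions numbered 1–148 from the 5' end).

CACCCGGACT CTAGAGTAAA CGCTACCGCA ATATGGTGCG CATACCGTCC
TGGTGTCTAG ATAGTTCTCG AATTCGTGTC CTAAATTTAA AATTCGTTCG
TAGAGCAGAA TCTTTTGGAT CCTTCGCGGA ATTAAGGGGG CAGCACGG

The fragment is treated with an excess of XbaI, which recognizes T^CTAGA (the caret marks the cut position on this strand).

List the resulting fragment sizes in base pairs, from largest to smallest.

XbaI sites (TCTAGA) start at positions 10, 56.
XbaI cuts after the first base of each site, so after positions 10, 56.
Linear molecule, 2 cuts → 3 fragments:
  1–10 → 10 bp
  11–56 → 46 bp
  57–148 → 92 bp
Sorted largest to smallest: 92, 46, 10 bp.

92, 46, 10 bp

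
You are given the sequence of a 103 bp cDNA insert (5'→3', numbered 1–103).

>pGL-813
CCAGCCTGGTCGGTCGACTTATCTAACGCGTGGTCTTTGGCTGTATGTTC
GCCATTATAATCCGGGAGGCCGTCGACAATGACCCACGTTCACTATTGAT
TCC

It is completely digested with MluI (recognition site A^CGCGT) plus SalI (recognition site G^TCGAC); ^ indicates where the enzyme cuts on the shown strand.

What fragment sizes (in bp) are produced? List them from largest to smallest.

The MluI site (ACGCGT) starts at position 26.
MluI cuts after the first base of each site, so after position 26.
SalI sites (GTCGAC) start at positions 13, 72.
SalI cuts after the first base of each site, so after positions 13, 72.
Combined cut positions: 13, 26, 72.
Linear molecule, 3 cuts → 4 fragments:
  1–13 → 13 bp
  14–26 → 13 bp
  27–72 → 46 bp
  73–103 → 31 bp
Sorted largest to smallest: 46, 31, 13, 13 bp.

46, 31, 13, 13 bp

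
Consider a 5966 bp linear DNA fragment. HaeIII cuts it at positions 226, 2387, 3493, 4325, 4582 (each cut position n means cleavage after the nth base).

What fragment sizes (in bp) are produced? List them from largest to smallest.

Linear molecule, 5 cuts → 6 fragments:
  226 − 0 = 226 bp
  2387 − 226 = 2161 bp
  3493 − 2387 = 1106 bp
  4325 − 3493 = 832 bp
  4582 − 4325 = 257 bp
  5966 − 4582 = 1384 bp
Sorted largest to smallest: 2161, 1384, 1106, 832, 257, 226 bp.

2161, 1384, 1106, 832, 257, 226 bp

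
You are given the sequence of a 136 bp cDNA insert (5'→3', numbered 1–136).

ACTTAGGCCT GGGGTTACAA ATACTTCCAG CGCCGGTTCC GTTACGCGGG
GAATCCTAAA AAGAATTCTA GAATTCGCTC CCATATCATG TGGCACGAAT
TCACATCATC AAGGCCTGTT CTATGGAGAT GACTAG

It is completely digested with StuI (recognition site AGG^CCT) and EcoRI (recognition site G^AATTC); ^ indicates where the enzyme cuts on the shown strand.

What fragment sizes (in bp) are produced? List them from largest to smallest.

56, 26, 22, 17, 8, 7 bp

StuI sites (AGGCCT) start at positions 5, 112.
StuI cuts after base 3 of each site, so after positions 7, 114.
EcoRI sites (GAATTC) start at positions 63, 71, 97.
EcoRI cuts after the first base of each site, so after positions 63, 71, 97.
Combined cut positions: 7, 63, 71, 97, 114.
Linear molecule, 5 cuts → 6 fragments:
  1–7 → 7 bp
  8–63 → 56 bp
  64–71 → 8 bp
  72–97 → 26 bp
  98–114 → 17 bp
  115–136 → 22 bp
Sorted largest to smallest: 56, 26, 22, 17, 8, 7 bp.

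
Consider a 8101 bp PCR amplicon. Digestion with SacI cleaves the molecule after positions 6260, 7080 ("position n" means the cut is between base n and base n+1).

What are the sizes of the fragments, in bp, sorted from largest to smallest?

6260, 1021, 820 bp

Linear molecule, 2 cuts → 3 fragments:
  6260 − 0 = 6260 bp
  7080 − 6260 = 820 bp
  8101 − 7080 = 1021 bp
Sorted largest to smallest: 6260, 1021, 820 bp.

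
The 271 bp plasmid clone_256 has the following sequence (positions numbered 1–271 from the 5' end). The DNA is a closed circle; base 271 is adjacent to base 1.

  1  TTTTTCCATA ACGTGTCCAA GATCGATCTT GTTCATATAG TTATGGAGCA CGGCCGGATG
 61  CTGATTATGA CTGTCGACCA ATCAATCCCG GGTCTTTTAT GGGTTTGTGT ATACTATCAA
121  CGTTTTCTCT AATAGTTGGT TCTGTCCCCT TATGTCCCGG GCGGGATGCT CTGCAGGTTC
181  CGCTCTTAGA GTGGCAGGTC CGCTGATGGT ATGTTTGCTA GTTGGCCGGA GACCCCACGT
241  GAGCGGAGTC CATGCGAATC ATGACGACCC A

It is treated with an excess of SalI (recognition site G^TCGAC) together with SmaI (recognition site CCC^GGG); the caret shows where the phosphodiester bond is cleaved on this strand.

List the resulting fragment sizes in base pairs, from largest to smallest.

186, 69, 16 bp

The SalI site (GTCGAC) starts at position 73.
SalI cuts after the first base of each site, so after position 73.
SmaI sites (CCCGGG) start at positions 87, 156.
SmaI cuts after base 3 of each site, so after positions 89, 158.
Combined cut positions: 73, 89, 158.
Circular molecule, 3 cuts → 3 fragments:
  74–89 → 16 bp
  90–158 → 69 bp
  159–271 then 1–73 → 113 + 73 = 186 bp
Sorted largest to smallest: 186, 69, 16 bp.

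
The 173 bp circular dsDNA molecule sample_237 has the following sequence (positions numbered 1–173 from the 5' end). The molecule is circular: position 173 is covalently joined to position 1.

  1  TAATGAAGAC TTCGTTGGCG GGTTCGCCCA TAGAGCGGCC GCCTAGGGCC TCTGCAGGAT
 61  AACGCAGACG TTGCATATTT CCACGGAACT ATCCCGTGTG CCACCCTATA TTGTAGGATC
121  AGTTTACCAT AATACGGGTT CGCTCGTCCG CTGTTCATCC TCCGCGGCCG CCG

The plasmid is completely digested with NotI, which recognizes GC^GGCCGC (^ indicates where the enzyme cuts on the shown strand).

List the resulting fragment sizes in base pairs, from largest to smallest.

129, 44 bp

NotI sites (GCGGCCGC) start at positions 35, 164.
NotI cuts after base 2 of each site, so after positions 36, 165.
Circular molecule, 2 cuts → 2 fragments:
  37–165 → 129 bp
  166–173 then 1–36 → 8 + 36 = 44 bp
Sorted largest to smallest: 129, 44 bp.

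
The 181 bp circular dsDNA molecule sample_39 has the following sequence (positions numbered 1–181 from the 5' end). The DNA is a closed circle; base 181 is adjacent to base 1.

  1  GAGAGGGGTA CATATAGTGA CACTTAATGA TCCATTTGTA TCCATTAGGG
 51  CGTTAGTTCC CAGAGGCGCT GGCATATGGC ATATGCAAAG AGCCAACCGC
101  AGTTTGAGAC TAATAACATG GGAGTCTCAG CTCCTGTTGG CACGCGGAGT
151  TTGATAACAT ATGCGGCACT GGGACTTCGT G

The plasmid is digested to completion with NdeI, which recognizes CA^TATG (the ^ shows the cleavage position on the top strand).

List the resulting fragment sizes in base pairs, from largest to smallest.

96, 78, 7 bp

NdeI sites (CATATG) start at positions 73, 80, 158.
NdeI cuts after base 2 of each site, so after positions 74, 81, 159.
Circular molecule, 3 cuts → 3 fragments:
  75–81 → 7 bp
  82–159 → 78 bp
  160–181 then 1–74 → 22 + 74 = 96 bp
Sorted largest to smallest: 96, 78, 7 bp.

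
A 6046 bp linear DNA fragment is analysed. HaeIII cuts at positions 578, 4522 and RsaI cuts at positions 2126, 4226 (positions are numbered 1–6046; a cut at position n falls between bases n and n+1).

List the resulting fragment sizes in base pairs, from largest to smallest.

2100, 1548, 1524, 578, 296 bp

Combined cut positions (sorted): 578, 2126, 4226, 4522.
Linear molecule, 4 cuts → 5 fragments:
  578 − 0 = 578 bp
  2126 − 578 = 1548 bp
  4226 − 2126 = 2100 bp
  4522 − 4226 = 296 bp
  6046 − 4522 = 1524 bp
Sorted largest to smallest: 2100, 1548, 1524, 578, 296 bp.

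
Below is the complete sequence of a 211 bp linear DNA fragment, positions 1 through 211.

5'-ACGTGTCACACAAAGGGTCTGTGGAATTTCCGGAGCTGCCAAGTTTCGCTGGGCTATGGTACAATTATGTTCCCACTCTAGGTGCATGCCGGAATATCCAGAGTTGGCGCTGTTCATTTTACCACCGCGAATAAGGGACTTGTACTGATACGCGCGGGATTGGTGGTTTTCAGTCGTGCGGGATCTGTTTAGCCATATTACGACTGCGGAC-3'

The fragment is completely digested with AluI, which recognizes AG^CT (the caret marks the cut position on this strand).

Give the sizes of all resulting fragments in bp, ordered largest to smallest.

176, 35 bp

The AluI site (AGCT) starts at position 34.
AluI cuts after base 2 of each site, so after position 35.
Linear molecule, 1 cut → 2 fragments:
  1–35 → 35 bp
  36–211 → 176 bp
Sorted largest to smallest: 176, 35 bp.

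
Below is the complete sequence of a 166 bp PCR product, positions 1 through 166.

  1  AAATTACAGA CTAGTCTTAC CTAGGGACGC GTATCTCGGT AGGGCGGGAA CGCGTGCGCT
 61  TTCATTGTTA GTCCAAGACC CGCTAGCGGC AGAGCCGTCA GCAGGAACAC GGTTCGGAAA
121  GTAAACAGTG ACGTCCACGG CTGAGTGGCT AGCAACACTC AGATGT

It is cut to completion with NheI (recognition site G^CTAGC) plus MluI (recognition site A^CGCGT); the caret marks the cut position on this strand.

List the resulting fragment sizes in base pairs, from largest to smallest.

NheI sites (GCTAGC) start at positions 82, 148.
NheI cuts after the first base of each site, so after positions 82, 148.
MluI sites (ACGCGT) start at positions 27, 50.
MluI cuts after the first base of each site, so after positions 27, 50.
Combined cut positions: 27, 50, 82, 148.
Linear molecule, 4 cuts → 5 fragments:
  1–27 → 27 bp
  28–50 → 23 bp
  51–82 → 32 bp
  83–148 → 66 bp
  149–166 → 18 bp
Sorted largest to smallest: 66, 32, 27, 23, 18 bp.

66, 32, 27, 23, 18 bp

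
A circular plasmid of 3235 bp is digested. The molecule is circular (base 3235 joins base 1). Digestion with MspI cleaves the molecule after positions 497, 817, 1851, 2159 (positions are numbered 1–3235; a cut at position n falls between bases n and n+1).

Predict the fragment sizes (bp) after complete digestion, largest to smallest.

Circular molecule, 4 cuts → 4 fragments:
  817 − 497 = 320 bp
  1851 − 817 = 1034 bp
  2159 − 1851 = 308 bp
  wrap: 3235 − 2159 + 497 = 1573 bp
Sorted largest to smallest: 1573, 1034, 320, 308 bp.

1573, 1034, 320, 308 bp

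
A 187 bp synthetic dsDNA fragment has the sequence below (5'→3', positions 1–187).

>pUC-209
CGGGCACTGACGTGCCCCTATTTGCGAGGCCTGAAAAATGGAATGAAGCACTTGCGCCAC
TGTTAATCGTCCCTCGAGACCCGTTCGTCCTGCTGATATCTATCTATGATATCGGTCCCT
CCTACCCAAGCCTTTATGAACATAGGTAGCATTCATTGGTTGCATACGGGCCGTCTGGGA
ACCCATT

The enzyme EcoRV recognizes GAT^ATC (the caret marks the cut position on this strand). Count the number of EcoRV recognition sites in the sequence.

GATATC occurs starting at positions 95, 108.
EcoRV cuts at 2 sites.

2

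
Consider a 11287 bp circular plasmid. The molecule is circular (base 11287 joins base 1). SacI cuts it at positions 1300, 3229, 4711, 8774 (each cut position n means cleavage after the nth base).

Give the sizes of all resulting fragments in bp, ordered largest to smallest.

Circular molecule, 4 cuts → 4 fragments:
  3229 − 1300 = 1929 bp
  4711 − 3229 = 1482 bp
  8774 − 4711 = 4063 bp
  wrap: 11287 − 8774 + 1300 = 3813 bp
Sorted largest to smallest: 4063, 3813, 1929, 1482 bp.

4063, 3813, 1929, 1482 bp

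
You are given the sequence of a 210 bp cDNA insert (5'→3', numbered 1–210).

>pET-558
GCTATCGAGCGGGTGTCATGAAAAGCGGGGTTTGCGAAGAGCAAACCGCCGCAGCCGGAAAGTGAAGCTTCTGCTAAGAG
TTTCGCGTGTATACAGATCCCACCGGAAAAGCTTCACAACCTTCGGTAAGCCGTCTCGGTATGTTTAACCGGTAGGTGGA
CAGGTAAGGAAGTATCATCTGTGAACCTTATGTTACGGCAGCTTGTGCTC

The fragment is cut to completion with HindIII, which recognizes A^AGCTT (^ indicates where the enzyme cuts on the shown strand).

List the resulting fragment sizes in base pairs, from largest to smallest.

HindIII sites (AAGCTT) start at positions 65, 109.
HindIII cuts after the first base of each site, so after positions 65, 109.
Linear molecule, 2 cuts → 3 fragments:
  1–65 → 65 bp
  66–109 → 44 bp
  110–210 → 101 bp
Sorted largest to smallest: 101, 65, 44 bp.

101, 65, 44 bp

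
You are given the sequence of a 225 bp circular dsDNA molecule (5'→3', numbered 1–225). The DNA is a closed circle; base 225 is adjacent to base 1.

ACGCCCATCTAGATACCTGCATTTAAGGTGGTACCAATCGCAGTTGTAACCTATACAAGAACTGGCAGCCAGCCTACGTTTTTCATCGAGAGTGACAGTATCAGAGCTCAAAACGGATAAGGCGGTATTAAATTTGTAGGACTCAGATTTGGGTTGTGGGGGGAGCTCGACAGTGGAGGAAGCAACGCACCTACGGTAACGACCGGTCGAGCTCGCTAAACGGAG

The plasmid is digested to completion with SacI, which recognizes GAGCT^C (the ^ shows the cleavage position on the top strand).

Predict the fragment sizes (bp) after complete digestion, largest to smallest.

120, 59, 46 bp

SacI sites (GAGCTC) start at positions 104, 163, 209.
SacI cuts after base 5 of each site (before the last base), so after positions 108, 167, 213.
Circular molecule, 3 cuts → 3 fragments:
  109–167 → 59 bp
  168–213 → 46 bp
  214–225 then 1–108 → 12 + 108 = 120 bp
Sorted largest to smallest: 120, 59, 46 bp.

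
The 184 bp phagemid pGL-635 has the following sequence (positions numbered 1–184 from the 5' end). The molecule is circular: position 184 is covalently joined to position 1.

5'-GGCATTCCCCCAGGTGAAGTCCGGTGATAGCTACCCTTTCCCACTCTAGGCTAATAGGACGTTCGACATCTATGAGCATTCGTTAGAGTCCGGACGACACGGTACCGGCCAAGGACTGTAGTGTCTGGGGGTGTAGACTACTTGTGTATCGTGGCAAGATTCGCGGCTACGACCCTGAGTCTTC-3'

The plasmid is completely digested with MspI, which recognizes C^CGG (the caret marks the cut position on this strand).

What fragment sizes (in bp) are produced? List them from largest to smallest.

100, 69, 15 bp

MspI sites (CCGG) start at positions 21, 90, 105.
MspI cuts after the first base of each site, so after positions 21, 90, 105.
Circular molecule, 3 cuts → 3 fragments:
  22–90 → 69 bp
  91–105 → 15 bp
  106–184 then 1–21 → 79 + 21 = 100 bp
Sorted largest to smallest: 100, 69, 15 bp.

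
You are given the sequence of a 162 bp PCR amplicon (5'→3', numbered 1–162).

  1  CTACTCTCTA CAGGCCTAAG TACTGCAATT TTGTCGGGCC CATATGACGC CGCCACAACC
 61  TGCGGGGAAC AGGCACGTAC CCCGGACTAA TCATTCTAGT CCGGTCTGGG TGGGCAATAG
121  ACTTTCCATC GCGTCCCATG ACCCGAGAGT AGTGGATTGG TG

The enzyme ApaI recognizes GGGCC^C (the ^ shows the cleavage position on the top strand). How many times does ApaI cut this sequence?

1

GGGCCC occurs starting at position 36.
ApaI cuts at 1 site.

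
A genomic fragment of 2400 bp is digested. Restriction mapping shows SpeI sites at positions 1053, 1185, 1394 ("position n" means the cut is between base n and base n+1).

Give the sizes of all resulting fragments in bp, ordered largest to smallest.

1053, 1006, 209, 132 bp

Linear molecule, 3 cuts → 4 fragments:
  1053 − 0 = 1053 bp
  1185 − 1053 = 132 bp
  1394 − 1185 = 209 bp
  2400 − 1394 = 1006 bp
Sorted largest to smallest: 1053, 1006, 209, 132 bp.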